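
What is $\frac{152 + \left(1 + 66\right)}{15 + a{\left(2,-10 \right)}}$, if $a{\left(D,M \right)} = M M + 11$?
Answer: $\frac{73}{42} \approx 1.7381$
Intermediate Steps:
$a{\left(D,M \right)} = 11 + M^{2}$ ($a{\left(D,M \right)} = M^{2} + 11 = 11 + M^{2}$)
$\frac{152 + \left(1 + 66\right)}{15 + a{\left(2,-10 \right)}} = \frac{152 + \left(1 + 66\right)}{15 + \left(11 + \left(-10\right)^{2}\right)} = \frac{152 + 67}{15 + \left(11 + 100\right)} = \frac{1}{15 + 111} \cdot 219 = \frac{1}{126} \cdot 219 = \frac{73}{42}$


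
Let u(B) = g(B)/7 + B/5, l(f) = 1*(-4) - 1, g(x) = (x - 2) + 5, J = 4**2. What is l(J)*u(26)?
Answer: -327/7 ≈ -46.714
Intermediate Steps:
J = 16
g(x) = 3 + x (g(x) = (-2 + x) + 5 = 3 + x)
l(f) = -5 (l(f) = -4 - 1 = -5)
u(B) = 3/7 + 12*B/35 (u(B) = (3 + B)/7 + B/5 = (3 + B)*(1/7) + B*(1/5) = (3/7 + B/7) + B/5 = 3/7 + 12*B/35)
l(J)*u(26) = -5*(3/7 + (12/35)*26) = -5*(3/7 + 312/35) = -5*327/35 = -327/7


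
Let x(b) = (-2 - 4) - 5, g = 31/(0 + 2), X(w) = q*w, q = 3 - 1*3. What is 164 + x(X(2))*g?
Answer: -13/2 ≈ -6.5000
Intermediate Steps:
q = 0 (q = 3 - 3 = 0)
X(w) = 0 (X(w) = 0*w = 0)
g = 31/2 ≈ 15.500
x(b) = -11 (x(b) = -6 - 5 = -11)
164 + x(X(2))*g = 164 - 11*31/2 = 164 - 341/2 = -13/2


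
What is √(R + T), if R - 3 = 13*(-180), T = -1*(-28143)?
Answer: √25806 ≈ 160.64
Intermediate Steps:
T = 28143
R = -2337 (R = 3 + 13*(-180) = 3 - 2340 = -2337)
√(R + T) = √(-2337 + 28143) = √25806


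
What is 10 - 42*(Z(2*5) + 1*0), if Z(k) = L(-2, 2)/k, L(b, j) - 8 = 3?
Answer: -181/5 ≈ -36.200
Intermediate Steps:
L(b, j) = 11 (L(b, j) = 8 + 3 = 11)
Z(k) = 11/k
10 - 42*(Z(2*5) + 1*0) = 10 - 42*(11/((2*5)) + 1*0) = 10 - 42*(11/10 + 0) = 10 - 42*11/10 = 10 - 231/5 = -181/5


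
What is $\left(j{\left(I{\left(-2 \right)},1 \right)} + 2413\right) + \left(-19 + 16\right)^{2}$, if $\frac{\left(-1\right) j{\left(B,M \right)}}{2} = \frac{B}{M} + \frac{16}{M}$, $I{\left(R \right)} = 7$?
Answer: $2376$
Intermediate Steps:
$j{\left(B,M \right)} = - \frac{32}{M} - \frac{2 B}{M}$ ($j{\left(B,M \right)} = - 2 \left(\frac{B}{M} + \frac{16}{M}\right) = - 2 \left(\frac{16}{M} + \frac{B}{M}\right) = - \frac{32}{M} - \frac{2 B}{M}$)
$\left(j{\left(I{\left(-2 \right)},1 \right)} + 2413\right) + \left(-19 + 16\right)^{2} = \left(\frac{2 \left(-16 - 7\right)}{1} + 2413\right) + \left(-19 + 16\right)^{2} = \left(2 \cdot 1 \left(-16 - 7\right) + 2413\right) + \left(-3\right)^{2} = \left(2 \cdot 1 \left(-23\right) + 2413\right) + 9 = \left(-46 + 2413\right) + 9 = 2367 + 9 = 2376$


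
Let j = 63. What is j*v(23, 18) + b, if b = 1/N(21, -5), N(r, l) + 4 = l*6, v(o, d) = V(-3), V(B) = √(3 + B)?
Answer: -1/34 ≈ -0.029412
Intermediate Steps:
v(o, d) = 0 (v(o, d) = √(3 - 3) = √0 = 0)
N(r, l) = -4 + 6*l (N(r, l) = -4 + l*6 = -4 + 6*l)
b = -1/34 (b = 1/(-4 + 6*(-5)) = 1/(-4 - 30) = 1/(-34) = -1/34 ≈ -0.029412)
j*v(23, 18) + b = 63*0 - 1/34 = 0 - 1/34 = -1/34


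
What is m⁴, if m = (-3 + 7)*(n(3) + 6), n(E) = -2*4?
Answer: 4096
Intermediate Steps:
n(E) = -8
m = -8 (m = (-3 + 7)*(-8 + 6) = 4*(-2) = -8)
m⁴ = (-8)⁴ = 4096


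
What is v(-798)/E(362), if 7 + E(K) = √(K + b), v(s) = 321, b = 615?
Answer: 2247/928 + 321*√977/928 ≈ 13.233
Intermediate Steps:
E(K) = -7 + √(615 + K) (E(K) = -7 + √(K + 615) = -7 + √(615 + K))
v(-798)/E(362) = 321/(-7 + √(615 + 362)) = 321/(-7 + √977)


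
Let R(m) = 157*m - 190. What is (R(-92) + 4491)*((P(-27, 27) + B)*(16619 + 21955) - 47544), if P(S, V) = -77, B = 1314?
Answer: -483501534642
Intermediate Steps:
R(m) = -190 + 157*m
(R(-92) + 4491)*((P(-27, 27) + B)*(16619 + 21955) - 47544) = ((-190 + 157*(-92)) + 4491)*((-77 + 1314)*(16619 + 21955) - 47544) = ((-190 - 14444) + 4491)*(1237*38574 - 47544) = (-14634 + 4491)*(47716038 - 47544) = -10143*47668494 = -483501534642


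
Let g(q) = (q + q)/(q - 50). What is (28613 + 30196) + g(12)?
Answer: 1117359/19 ≈ 58808.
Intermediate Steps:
g(q) = 2*q/(-50 + q) (g(q) = (2*q)/(-50 + q) = 2*q/(-50 + q))
(28613 + 30196) + g(12) = (28613 + 30196) + 2*12/(-50 + 12) = 58809 + 2*12/(-38) = 58809 + 2*12*(-1/38) = 58809 - 12/19 = 1117359/19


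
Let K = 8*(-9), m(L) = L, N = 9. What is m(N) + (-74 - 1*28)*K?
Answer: 7353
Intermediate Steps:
K = -72
m(N) + (-74 - 1*28)*K = 9 + (-74 - 1*28)*(-72) = 9 + (-74 - 28)*(-72) = 9 - 102*(-72) = 9 + 7344 = 7353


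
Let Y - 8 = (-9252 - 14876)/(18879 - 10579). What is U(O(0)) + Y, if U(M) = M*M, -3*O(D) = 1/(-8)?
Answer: 6089243/1195200 ≈ 5.0947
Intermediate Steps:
O(D) = 1/24 (O(D) = -⅓/(-8) = -⅓*(-⅛) = 1/24)
U(M) = M²
Y = 10568/2075 (Y = 8 + (-9252 - 14876)/(18879 - 10579) = 8 - 24128/8300 = 8 - 24128*1/8300 = 8 - 6032/2075 = 10568/2075 ≈ 5.0930)
U(O(0)) + Y = (1/24)² + 10568/2075 = 1/576 + 10568/2075 = 6089243/1195200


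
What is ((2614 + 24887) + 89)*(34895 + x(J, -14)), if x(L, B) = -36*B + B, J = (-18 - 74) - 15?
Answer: 976272150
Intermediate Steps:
J = -107 (J = -92 - 15 = -107)
x(L, B) = -35*B
((2614 + 24887) + 89)*(34895 + x(J, -14)) = ((2614 + 24887) + 89)*(34895 - 35*(-14)) = (27501 + 89)*(34895 + 490) = 27590*35385 = 976272150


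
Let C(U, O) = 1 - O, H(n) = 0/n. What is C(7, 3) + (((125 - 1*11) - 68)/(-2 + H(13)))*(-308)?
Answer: 7082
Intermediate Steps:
H(n) = 0
C(7, 3) + (((125 - 1*11) - 68)/(-2 + H(13)))*(-308) = (1 - 1*3) + (((125 - 1*11) - 68)/(-2 + 0))*(-308) = (1 - 3) + (((125 - 11) - 68)/(-2))*(-308) = -2 + ((114 - 68)*(-1/2))*(-308) = -2 + (46*(-1/2))*(-308) = -2 - 23*(-308) = -2 + 7084 = 7082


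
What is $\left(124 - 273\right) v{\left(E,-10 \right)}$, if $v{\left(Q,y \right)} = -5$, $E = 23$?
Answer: $745$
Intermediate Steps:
$\left(124 - 273\right) v{\left(E,-10 \right)} = \left(124 - 273\right) \left(-5\right) = \left(-149\right) \left(-5\right) = 745$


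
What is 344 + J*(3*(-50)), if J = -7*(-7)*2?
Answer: -14356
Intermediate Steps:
J = 98 (J = 49*2 = 98)
344 + J*(3*(-50)) = 344 + 98*(3*(-50)) = 344 + 98*(-150) = 344 - 14700 = -14356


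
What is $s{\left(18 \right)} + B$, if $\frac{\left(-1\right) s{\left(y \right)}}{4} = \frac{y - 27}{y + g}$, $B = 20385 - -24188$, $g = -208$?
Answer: $\frac{4234417}{95} \approx 44573.0$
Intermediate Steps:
$B = 44573$ ($B = 20385 + 24188 = 44573$)
$s{\left(y \right)} = - \frac{4 \left(-27 + y\right)}{-208 + y}$ ($s{\left(y \right)} = - 4 \frac{y - 27}{y - 208} = - 4 \frac{-27 + y}{-208 + y} = - \frac{4 \left(-27 + y\right)}{-208 + y}$)
$s{\left(18 \right)} + B = \frac{4 \left(27 - 18\right)}{-208 + 18} + 44573 = \frac{4 \left(27 - 18\right)}{-190} + 44573 = 4 \left(- \frac{1}{190}\right) 9 + 44573 = - \frac{18}{95} + 44573 = \frac{4234417}{95}$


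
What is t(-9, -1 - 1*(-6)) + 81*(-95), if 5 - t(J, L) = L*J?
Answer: -7645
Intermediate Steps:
t(J, L) = 5 - J*L (t(J, L) = 5 - L*J = 5 - J*L)
t(-9, -1 - 1*(-6)) + 81*(-95) = (5 - 1*(-9)*(-1 - 1*(-6))) + 81*(-95) = (5 - 1*(-9)*(-1 + 6)) - 7695 = (5 - 1*(-9)*5) - 7695 = (5 + 45) - 7695 = 50 - 7695 = -7645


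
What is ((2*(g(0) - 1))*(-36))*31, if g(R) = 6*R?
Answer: 2232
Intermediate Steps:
((2*(g(0) - 1))*(-36))*31 = ((2*(6*0 - 1))*(-36))*31 = ((2*(0 - 1))*(-36))*31 = ((2*(-1))*(-36))*31 = -2*(-36)*31 = 72*31 = 2232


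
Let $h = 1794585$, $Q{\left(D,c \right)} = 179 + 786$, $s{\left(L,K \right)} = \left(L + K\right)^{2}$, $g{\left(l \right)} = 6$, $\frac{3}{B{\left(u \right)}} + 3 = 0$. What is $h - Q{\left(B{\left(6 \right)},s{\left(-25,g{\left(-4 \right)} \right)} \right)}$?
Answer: $1793620$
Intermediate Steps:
$B{\left(u \right)} = -1$ ($B{\left(u \right)} = \frac{3}{-3 + 0} = \frac{3}{-3} = 3 \left(- \frac{1}{3}\right) = -1$)
$s{\left(L,K \right)} = \left(K + L\right)^{2}$
$Q{\left(D,c \right)} = 965$
$h - Q{\left(B{\left(6 \right)},s{\left(-25,g{\left(-4 \right)} \right)} \right)} = 1794585 - 965 = 1793620$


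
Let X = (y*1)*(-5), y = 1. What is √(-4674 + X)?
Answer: I*√4679 ≈ 68.403*I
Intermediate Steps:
X = -5 (X = (1*1)*(-5) = 1*(-5) = -5)
√(-4674 + X) = √(-4674 - 5) = √(-4679) = I*√4679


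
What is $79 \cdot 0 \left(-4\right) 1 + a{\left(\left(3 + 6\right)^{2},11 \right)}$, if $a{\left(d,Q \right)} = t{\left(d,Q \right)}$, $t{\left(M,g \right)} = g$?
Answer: $11$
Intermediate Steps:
$a{\left(d,Q \right)} = Q$
$79 \cdot 0 \left(-4\right) 1 + a{\left(\left(3 + 6\right)^{2},11 \right)} = 79 \cdot 0 \left(-4\right) 1 + 11 = 79 \cdot 0 \cdot 1 + 11 = 79 \cdot 0 + 11 = 0 + 11 = 11$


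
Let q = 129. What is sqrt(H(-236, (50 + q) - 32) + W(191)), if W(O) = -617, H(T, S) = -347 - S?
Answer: I*sqrt(1111) ≈ 33.332*I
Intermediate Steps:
sqrt(H(-236, (50 + q) - 32) + W(191)) = sqrt((-347 - ((50 + 129) - 32)) - 617) = sqrt((-347 - (179 - 32)) - 617) = sqrt((-347 - 1*147) - 617) = sqrt((-347 - 147) - 617) = sqrt(-494 - 617) = sqrt(-1111) = I*sqrt(1111)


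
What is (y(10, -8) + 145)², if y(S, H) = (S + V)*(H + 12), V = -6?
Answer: 25921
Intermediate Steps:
y(S, H) = (-6 + S)*(12 + H) (y(S, H) = (S - 6)*(H + 12) = (-6 + S)*(12 + H))
(y(10, -8) + 145)² = ((-72 - 6*(-8) + 12*10 - 8*10) + 145)² = ((-72 + 48 + 120 - 80) + 145)² = (16 + 145)² = 161² = 25921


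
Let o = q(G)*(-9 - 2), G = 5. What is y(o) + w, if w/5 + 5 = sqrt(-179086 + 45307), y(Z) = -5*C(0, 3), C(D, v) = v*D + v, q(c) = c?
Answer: -40 + 5*I*sqrt(133779) ≈ -40.0 + 1828.8*I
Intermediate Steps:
C(D, v) = v + D*v (C(D, v) = D*v + v = v + D*v)
o = -55 (o = 5*(-9 - 2) = 5*(-11) = -55)
y(Z) = -15 (y(Z) = -15*(1 + 0) = -15)
w = -25 + 5*I*sqrt(133779) (w = -25 + 5*sqrt(-179086 + 45307) = -25 + 5*sqrt(-133779) = -25 + 5*(I*sqrt(133779)) = -25 + 5*I*sqrt(133779) ≈ -25.0 + 1828.8*I)
y(o) + w = -15 + (-25 + 5*I*sqrt(133779)) = -40 + 5*I*sqrt(133779)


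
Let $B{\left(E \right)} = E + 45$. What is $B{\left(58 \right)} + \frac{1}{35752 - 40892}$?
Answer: $\frac{529419}{5140} \approx 103.0$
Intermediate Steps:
$B{\left(E \right)} = 45 + E$
$B{\left(58 \right)} + \frac{1}{35752 - 40892} = \left(45 + 58\right) + \frac{1}{35752 - 40892} = 103 + \frac{1}{35752 - 40892} = 103 + \frac{1}{-5140} = 103 - \frac{1}{5140} = \frac{529419}{5140}$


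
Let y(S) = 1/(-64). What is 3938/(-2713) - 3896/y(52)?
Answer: 676466334/2713 ≈ 2.4934e+5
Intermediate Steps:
y(S) = -1/64
3938/(-2713) - 3896/y(52) = 3938/(-2713) - 3896/(-1/64) = 3938*(-1/2713) - 3896*(-64) = -3938/2713 + 249344 = 676466334/2713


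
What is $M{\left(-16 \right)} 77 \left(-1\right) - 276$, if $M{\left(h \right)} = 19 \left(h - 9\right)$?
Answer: $36299$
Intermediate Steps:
$M{\left(h \right)} = -171 + 19 h$ ($M{\left(h \right)} = 19 \left(-9 + h\right) = -171 + 19 h$)
$M{\left(-16 \right)} 77 \left(-1\right) - 276 = \left(-171 + 19 \left(-16\right)\right) 77 \left(-1\right) - 276 = \left(-171 - 304\right) \left(-77\right) - 276 = \left(-475\right) \left(-77\right) - 276 = 36575 - 276 = 36299$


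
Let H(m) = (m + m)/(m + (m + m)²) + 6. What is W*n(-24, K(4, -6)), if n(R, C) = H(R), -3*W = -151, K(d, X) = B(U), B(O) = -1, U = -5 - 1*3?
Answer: 85768/285 ≈ 300.94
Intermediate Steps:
U = -8 (U = -5 - 3 = -8)
K(d, X) = -1
H(m) = 6 + 2*m/(m + 4*m²) (H(m) = (2*m)/(m + (2*m)²) + 6 = (2*m)/(m + 4*m²) + 6 = 2*m/(m + 4*m²) + 6 = 6 + 2*m/(m + 4*m²))
W = 151/3 (W = -⅓*(-151) = 151/3 ≈ 50.333)
n(R, C) = 8*(1 + 3*R)/(1 + 4*R)
W*n(-24, K(4, -6)) = 151*(8*(1 + 3*(-24))/(1 + 4*(-24)))/3 = 151*(8*(1 - 72)/(1 - 96))/3 = 151*(8*(-71)/(-95))/3 = 151*(8*(-1/95)*(-71))/3 = (151/3)*(568/95) = 85768/285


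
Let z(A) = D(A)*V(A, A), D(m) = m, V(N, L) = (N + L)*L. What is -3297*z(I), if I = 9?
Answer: -4807026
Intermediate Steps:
V(N, L) = L*(L + N) (V(N, L) = (L + N)*L = L*(L + N))
z(A) = 2*A³ (z(A) = A*(A*(A + A)) = A*(A*(2*A)) = A*(2*A²) = 2*A³)
-3297*z(I) = -6594*9³ = -6594*729 = -3297*1458 = -4807026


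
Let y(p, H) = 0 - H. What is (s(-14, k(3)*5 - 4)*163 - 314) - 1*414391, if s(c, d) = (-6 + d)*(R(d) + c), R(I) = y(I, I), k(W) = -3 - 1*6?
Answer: -728480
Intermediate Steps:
k(W) = -9 (k(W) = -3 - 6 = -9)
y(p, H) = -H
R(I) = -I
s(c, d) = (-6 + d)*(c - d) (s(c, d) = (-6 + d)*(-d + c) = (-6 + d)*(c - d))
(s(-14, k(3)*5 - 4)*163 - 314) - 1*414391 = ((-(-9*5 - 4)² - 6*(-14) + 6*(-9*5 - 4) - 14*(-9*5 - 4))*163 - 314) - 1*414391 = ((-(-45 - 4)² + 84 + 6*(-45 - 4) - 14*(-45 - 4))*163 - 314) - 414391 = ((-1*(-49)² + 84 + 6*(-49) - 14*(-49))*163 - 314) - 414391 = ((-1*2401 + 84 - 294 + 686)*163 - 314) - 414391 = ((-2401 + 84 - 294 + 686)*163 - 314) - 414391 = (-1925*163 - 314) - 414391 = (-313775 - 314) - 414391 = -314089 - 414391 = -728480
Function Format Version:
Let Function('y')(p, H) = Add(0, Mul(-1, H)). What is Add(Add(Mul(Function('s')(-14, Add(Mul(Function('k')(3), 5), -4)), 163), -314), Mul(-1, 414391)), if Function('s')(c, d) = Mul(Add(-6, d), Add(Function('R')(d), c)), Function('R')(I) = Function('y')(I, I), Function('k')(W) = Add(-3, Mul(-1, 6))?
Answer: -728480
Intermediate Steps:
Function('k')(W) = -9 (Function('k')(W) = Add(-3, -6) = -9)
Function('y')(p, H) = Mul(-1, H)
Function('R')(I) = Mul(-1, I)
Function('s')(c, d) = Mul(Add(-6, d), Add(c, Mul(-1, d))) (Function('s')(c, d) = Mul(Add(-6, d), Add(Mul(-1, d), c)) = Mul(Add(-6, d), Add(c, Mul(-1, d))))
Add(Add(Mul(Function('s')(-14, Add(Mul(Function('k')(3), 5), -4)), 163), -314), Mul(-1, 414391)) = Add(Add(Mul(Add(Mul(-1, Pow(Add(Mul(-9, 5), -4), 2)), Mul(-6, -14), Mul(6, Add(Mul(-9, 5), -4)), Mul(-14, Add(Mul(-9, 5), -4))), 163), -314), Mul(-1, 414391)) = Add(Add(Mul(Add(Mul(-1, Pow(Add(-45, -4), 2)), 84, Mul(6, Add(-45, -4)), Mul(-14, Add(-45, -4))), 163), -314), -414391) = Add(Add(Mul(Add(Mul(-1, Pow(-49, 2)), 84, Mul(6, -49), Mul(-14, -49)), 163), -314), -414391) = Add(Add(Mul(Add(Mul(-1, 2401), 84, -294, 686), 163), -314), -414391) = Add(Add(Mul(Add(-2401, 84, -294, 686), 163), -314), -414391) = Add(Add(Mul(-1925, 163), -314), -414391) = Add(Add(-313775, -314), -414391) = Add(-314089, -414391) = -728480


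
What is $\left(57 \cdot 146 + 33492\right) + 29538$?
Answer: $71352$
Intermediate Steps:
$\left(57 \cdot 146 + 33492\right) + 29538 = \left(8322 + 33492\right) + 29538 = 41814 + 29538 = 71352$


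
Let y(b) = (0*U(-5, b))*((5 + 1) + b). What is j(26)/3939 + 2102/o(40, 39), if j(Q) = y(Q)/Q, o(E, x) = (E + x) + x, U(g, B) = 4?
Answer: 1051/59 ≈ 17.814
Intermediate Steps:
o(E, x) = E + 2*x
y(b) = 0 (y(b) = (0*4)*((5 + 1) + b) = 0*(6 + b) = 0)
j(Q) = 0 (j(Q) = 0/Q = 0)
j(26)/3939 + 2102/o(40, 39) = 0/3939 + 2102/(40 + 2*39) = 0*(1/3939) + 2102/(40 + 78) = 0 + 2102/118 = 0 + 2102*(1/118) = 0 + 1051/59 = 1051/59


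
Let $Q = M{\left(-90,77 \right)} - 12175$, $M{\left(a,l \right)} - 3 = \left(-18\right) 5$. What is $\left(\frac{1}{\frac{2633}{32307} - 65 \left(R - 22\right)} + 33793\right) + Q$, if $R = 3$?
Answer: $\frac{859125214425}{39901778} \approx 21531.0$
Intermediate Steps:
$M{\left(a,l \right)} = -87$ ($M{\left(a,l \right)} = 3 - 90 = -87$)
$Q = -12262$ ($Q = -87 - 12175 = -12262$)
$\left(\frac{1}{\frac{2633}{32307} - 65 \left(R - 22\right)} + 33793\right) + Q = \left(\frac{1}{\frac{2633}{32307} - 65 \left(3 - 22\right)} + 33793\right) - 12262 = \left(\frac{1}{2633 \cdot \frac{1}{32307} - -1235} + 33793\right) - 12262 = \left(\frac{1}{\frac{2633}{32307} + 1235} + 33793\right) - 12262 = \left(\frac{1}{\frac{39901778}{32307}} + 33793\right) - 12262 = \left(\frac{32307}{39901778} + 33793\right) - 12262 = \frac{1348400816261}{39901778} - 12262 = \frac{859125214425}{39901778}$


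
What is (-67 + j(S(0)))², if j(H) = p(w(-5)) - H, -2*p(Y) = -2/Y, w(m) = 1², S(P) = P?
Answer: 4356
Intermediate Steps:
w(m) = 1
p(Y) = 1/Y (p(Y) = -(-1)/Y = 1/Y)
j(H) = 1 - H (j(H) = 1/1 - H = 1 - H)
(-67 + j(S(0)))² = (-67 + (1 - 1*0))² = (-67 + (1 + 0))² = (-67 + 1)² = (-66)² = 4356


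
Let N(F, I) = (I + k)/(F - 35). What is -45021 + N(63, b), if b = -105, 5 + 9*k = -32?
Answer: -5673137/126 ≈ -45025.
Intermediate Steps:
k = -37/9 (k = -5/9 + (⅑)*(-32) = -5/9 - 32/9 = -37/9 ≈ -4.1111)
N(F, I) = (-37/9 + I)/(-35 + F) (N(F, I) = (I - 37/9)/(F - 35) = (-37/9 + I)/(-35 + F))
-45021 + N(63, b) = -45021 + (-37/9 - 105)/(-35 + 63) = -45021 - 982/9/28 = -45021 + (1/28)*(-982/9) = -45021 - 491/126 = -5673137/126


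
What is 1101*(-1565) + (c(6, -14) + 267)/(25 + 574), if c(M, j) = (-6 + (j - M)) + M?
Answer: -1032115688/599 ≈ -1.7231e+6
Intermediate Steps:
c(M, j) = -6 + j (c(M, j) = (-6 + j - M) + M = -6 + j)
1101*(-1565) + (c(6, -14) + 267)/(25 + 574) = 1101*(-1565) + ((-6 - 14) + 267)/(25 + 574) = -1723065 + (-20 + 267)/599 = -1723065 + 247*(1/599) = -1723065 + 247/599 = -1032115688/599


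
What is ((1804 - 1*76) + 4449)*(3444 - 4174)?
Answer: -4509210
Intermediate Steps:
((1804 - 1*76) + 4449)*(3444 - 4174) = ((1804 - 76) + 4449)*(-730) = (1728 + 4449)*(-730) = 6177*(-730) = -4509210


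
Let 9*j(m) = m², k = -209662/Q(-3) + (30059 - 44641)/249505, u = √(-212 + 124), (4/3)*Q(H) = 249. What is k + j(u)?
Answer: -70360048838/62126745 ≈ -1132.5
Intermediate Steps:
Q(H) = 747/4 (Q(H) = (¾)*249 = 747/4)
u = 2*I*√22 (u = √(-88) = 2*I*√22 ≈ 9.3808*I)
k = -209257761994/186380235 (k = -209662/747/4 + (30059 - 44641)/249505 = -209662*4/747 - 14582*1/249505 = -838648/747 - 14582/249505 = -209257761994/186380235 ≈ -1122.7)
j(m) = m²/9
k + j(u) = -209257761994/186380235 + (2*I*√22)²/9 = -209257761994/186380235 + (⅑)*(-88) = -209257761994/186380235 - 88/9 = -70360048838/62126745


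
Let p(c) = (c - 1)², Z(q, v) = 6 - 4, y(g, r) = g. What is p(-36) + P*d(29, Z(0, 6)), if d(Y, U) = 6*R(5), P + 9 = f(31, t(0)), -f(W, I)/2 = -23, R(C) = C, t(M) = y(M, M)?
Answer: 2479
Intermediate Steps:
t(M) = M
Z(q, v) = 2
p(c) = (-1 + c)²
f(W, I) = 46 (f(W, I) = -2*(-23) = 46)
P = 37 (P = -9 + 46 = 37)
d(Y, U) = 30 (d(Y, U) = 6*5 = 30)
p(-36) + P*d(29, Z(0, 6)) = (-1 - 36)² + 37*30 = (-37)² + 1110 = 1369 + 1110 = 2479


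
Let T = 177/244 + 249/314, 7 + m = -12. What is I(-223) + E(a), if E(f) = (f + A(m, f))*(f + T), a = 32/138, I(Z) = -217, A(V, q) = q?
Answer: -9857341441/45596097 ≈ -216.19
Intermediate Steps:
m = -19 (m = -7 - 12 = -19)
T = 58167/38308 (T = 177*(1/244) + 249*(1/314) = 177/244 + 249/314 = 58167/38308 ≈ 1.5184)
a = 16/69 (a = 32*(1/138) = 16/69 ≈ 0.23188)
E(f) = 2*f*(58167/38308 + f) (E(f) = (f + f)*(f + 58167/38308) = (2*f)*(58167/38308 + f) = 2*f*(58167/38308 + f))
I(-223) + E(a) = -217 + (1/19154)*(16/69)*(58167 + 38308*(16/69)) = -217 + (1/19154)*(16/69)*(58167 + 612928/69) = -217 + (1/19154)*(16/69)*(4626451/69) = -217 + 37011608/45596097 = -9857341441/45596097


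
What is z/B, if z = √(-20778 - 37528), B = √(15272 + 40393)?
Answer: I*√360622610/18555 ≈ 1.0234*I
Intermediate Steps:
B = 3*√6185 (B = √55665 = 3*√6185 ≈ 235.93)
z = I*√58306 (z = √(-58306) = I*√58306 ≈ 241.47*I)
z/B = (I*√58306)/((3*√6185)) = (I*√58306)*(√6185/18555) = I*√360622610/18555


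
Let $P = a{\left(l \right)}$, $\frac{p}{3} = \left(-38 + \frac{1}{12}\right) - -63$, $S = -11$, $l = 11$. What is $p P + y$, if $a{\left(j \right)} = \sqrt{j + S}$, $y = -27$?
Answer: $-27$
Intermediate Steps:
$p = \frac{301}{4}$ ($p = 3 \left(\left(-38 + \frac{1}{12}\right) - -63\right) = 3 \left(\left(-38 + \frac{1}{12}\right) + 63\right) = 3 \left(- \frac{455}{12} + 63\right) = 3 \cdot \frac{301}{12} = \frac{301}{4} \approx 75.25$)
$a{\left(j \right)} = \sqrt{-11 + j}$ ($a{\left(j \right)} = \sqrt{j - 11} = \sqrt{-11 + j}$)
$P = 0$ ($P = \sqrt{-11 + 11} = \sqrt{0} = 0$)
$p P + y = \frac{301}{4} \cdot 0 - 27 = 0 - 27 = -27$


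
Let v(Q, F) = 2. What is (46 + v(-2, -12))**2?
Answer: 2304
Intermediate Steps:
(46 + v(-2, -12))**2 = (46 + 2)**2 = 48**2 = 2304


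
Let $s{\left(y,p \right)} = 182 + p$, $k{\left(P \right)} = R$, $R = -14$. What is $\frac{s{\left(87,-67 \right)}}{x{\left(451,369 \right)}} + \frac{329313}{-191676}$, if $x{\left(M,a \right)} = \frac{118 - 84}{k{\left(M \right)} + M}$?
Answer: $\frac{1603580123}{1086164} \approx 1476.4$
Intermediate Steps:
$k{\left(P \right)} = -14$
$x{\left(M,a \right)} = \frac{34}{-14 + M}$ ($x{\left(M,a \right)} = \frac{118 - 84}{-14 + M} = \frac{34}{-14 + M}$)
$\frac{s{\left(87,-67 \right)}}{x{\left(451,369 \right)}} + \frac{329313}{-191676} = \frac{182 - 67}{34 \frac{1}{-14 + 451}} + \frac{329313}{-191676} = \frac{115}{34 \cdot \frac{1}{437}} + 329313 \left(- \frac{1}{191676}\right) = \frac{115}{34 \cdot \frac{1}{437}} - \frac{109771}{63892} = \frac{115}{\frac{34}{437}} - \frac{109771}{63892} = 115 \cdot \frac{437}{34} - \frac{109771}{63892} = \frac{50255}{34} - \frac{109771}{63892} = \frac{1603580123}{1086164}$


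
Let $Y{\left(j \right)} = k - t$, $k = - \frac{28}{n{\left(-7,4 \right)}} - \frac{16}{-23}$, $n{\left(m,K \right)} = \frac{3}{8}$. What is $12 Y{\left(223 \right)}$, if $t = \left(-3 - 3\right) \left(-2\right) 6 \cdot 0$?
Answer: $- \frac{20416}{23} \approx -887.65$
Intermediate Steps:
$n{\left(m,K \right)} = \frac{3}{8}$ ($n{\left(m,K \right)} = 3 \cdot \frac{1}{8} = \frac{3}{8}$)
$t = 0$ ($t = \left(-6\right) \left(-2\right) 6 \cdot 0 = 12 \cdot 6 \cdot 0 = 72 \cdot 0 = 0$)
$k = - \frac{5104}{69}$ ($k = - \frac{28}{\frac{3}{8}} - \frac{16}{-23} = \left(-28\right) \frac{8}{3} - - \frac{16}{23} = - \frac{224}{3} + \frac{16}{23} = - \frac{5104}{69} \approx -73.971$)
$Y{\left(j \right)} = - \frac{5104}{69}$ ($Y{\left(j \right)} = - \frac{5104}{69} - 0 = - \frac{5104}{69} + 0 = - \frac{5104}{69}$)
$12 Y{\left(223 \right)} = 12 \left(- \frac{5104}{69}\right) = - \frac{20416}{23}$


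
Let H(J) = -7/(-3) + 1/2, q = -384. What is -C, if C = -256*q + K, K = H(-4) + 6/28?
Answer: -2064448/21 ≈ -98307.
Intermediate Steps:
H(J) = 17/6 (H(J) = -7*(-1/3) + 1*(1/2) = 7/3 + 1/2 = 17/6)
K = 64/21 (K = 17/6 + 6/28 = 17/6 + 6*(1/28) = 17/6 + 3/14 = 64/21 ≈ 3.0476)
C = 2064448/21 (C = -256*(-384) + 64/21 = 98304 + 64/21 = 2064448/21 ≈ 98307.)
-C = -1*2064448/21 = -2064448/21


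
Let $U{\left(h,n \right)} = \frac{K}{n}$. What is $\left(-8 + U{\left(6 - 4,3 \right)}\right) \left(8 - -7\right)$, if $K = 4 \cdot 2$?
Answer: $-80$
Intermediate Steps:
$K = 8$
$U{\left(h,n \right)} = \frac{8}{n}$
$\left(-8 + U{\left(6 - 4,3 \right)}\right) \left(8 - -7\right) = \left(-8 + \frac{8}{3}\right) \left(8 - -7\right) = \left(-8 + 8 \cdot \frac{1}{3}\right) \left(8 + 7\right) = \left(-8 + \frac{8}{3}\right) 15 = \left(- \frac{16}{3}\right) 15 = -80$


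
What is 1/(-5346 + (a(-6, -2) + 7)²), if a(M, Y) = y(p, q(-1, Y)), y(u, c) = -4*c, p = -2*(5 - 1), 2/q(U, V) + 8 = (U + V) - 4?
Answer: -225/1190081 ≈ -0.00018906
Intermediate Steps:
q(U, V) = 2/(-12 + U + V) (q(U, V) = 2/(-8 + ((U + V) - 4)) = 2/(-8 + (-4 + U + V)) = 2/(-12 + U + V))
p = -8 (p = -2*4 = -8)
a(M, Y) = -8/(-13 + Y) (a(M, Y) = -8/(-12 - 1 + Y) = -8/(-13 + Y))
1/(-5346 + (a(-6, -2) + 7)²) = 1/(-5346 + (-8/(-13 - 2) + 7)²) = 1/(-5346 + (-8/(-15) + 7)²) = 1/(-5346 + (-8*(-1/15) + 7)²) = 1/(-5346 + (8/15 + 7)²) = 1/(-5346 + (113/15)²) = 1/(-5346 + 12769/225) = 1/(-1190081/225) = -225/1190081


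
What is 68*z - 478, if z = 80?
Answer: 4962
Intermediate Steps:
68*z - 478 = 68*80 - 478 = 5440 - 478 = 4962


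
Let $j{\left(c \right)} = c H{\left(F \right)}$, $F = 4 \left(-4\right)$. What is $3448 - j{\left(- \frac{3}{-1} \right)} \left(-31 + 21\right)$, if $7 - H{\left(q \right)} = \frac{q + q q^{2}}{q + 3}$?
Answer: $- \frac{75806}{13} \approx -5831.2$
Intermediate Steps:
$F = -16$
$H{\left(q \right)} = 7 - \frac{q + q^{3}}{3 + q}$ ($H{\left(q \right)} = 7 - \frac{q + q q^{2}}{q + 3} = 7 - \frac{q + q^{3}}{3 + q}$)
$j{\left(c \right)} = - \frac{4021 c}{13}$ ($j{\left(c \right)} = c \frac{21 - \left(-16\right)^{3} + 6 \left(-16\right)}{3 - 16} = c \frac{21 - -4096 - 96}{-13} = c \left(- \frac{21 + 4096 - 96}{13}\right) = c \left(\left(- \frac{1}{13}\right) 4021\right) = c \left(- \frac{4021}{13}\right) = - \frac{4021 c}{13}$)
$3448 - j{\left(- \frac{3}{-1} \right)} \left(-31 + 21\right) = 3448 - - \frac{4021 \left(- \frac{3}{-1}\right)}{13} \left(-31 + 21\right) = 3448 - - \frac{4021 \left(\left(-3\right) \left(-1\right)\right)}{13} \left(-10\right) = 3448 - \left(- \frac{4021}{13}\right) 3 \left(-10\right) = 3448 - \left(- \frac{12063}{13}\right) \left(-10\right) = 3448 - \frac{120630}{13} = - \frac{75806}{13}$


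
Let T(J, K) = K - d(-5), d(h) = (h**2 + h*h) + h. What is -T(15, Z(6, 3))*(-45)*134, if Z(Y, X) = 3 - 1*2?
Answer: -265320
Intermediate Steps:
Z(Y, X) = 1 (Z(Y, X) = 3 - 2 = 1)
d(h) = h + 2*h**2 (d(h) = (h**2 + h**2) + h = 2*h**2 + h = h + 2*h**2)
T(J, K) = -45 + K (T(J, K) = K - (-5)*(1 + 2*(-5)) = K - (-5)*(1 - 10) = K - (-5)*(-9) = K - 1*45 = K - 45 = -45 + K)
-T(15, Z(6, 3))*(-45)*134 = -(-45 + 1)*(-45)*134 = -(-44*(-45))*134 = -1980*134 = -1*265320 = -265320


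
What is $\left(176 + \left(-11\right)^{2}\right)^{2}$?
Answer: $88209$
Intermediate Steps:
$\left(176 + \left(-11\right)^{2}\right)^{2} = \left(176 + 121\right)^{2} = 297^{2} = 88209$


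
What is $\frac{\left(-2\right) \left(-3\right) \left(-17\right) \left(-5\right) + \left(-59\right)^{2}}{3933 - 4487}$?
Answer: $- \frac{3991}{554} \approx -7.204$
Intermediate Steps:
$\frac{\left(-2\right) \left(-3\right) \left(-17\right) \left(-5\right) + \left(-59\right)^{2}}{3933 - 4487} = \frac{6 \left(-17\right) \left(-5\right) + 3481}{-554} = \left(\left(-102\right) \left(-5\right) + 3481\right) \left(- \frac{1}{554}\right) = \left(510 + 3481\right) \left(- \frac{1}{554}\right) = 3991 \left(- \frac{1}{554}\right) = - \frac{3991}{554}$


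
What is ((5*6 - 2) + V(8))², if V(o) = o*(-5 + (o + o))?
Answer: 13456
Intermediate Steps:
V(o) = o*(-5 + 2*o)
((5*6 - 2) + V(8))² = ((5*6 - 2) + 8*(-5 + 2*8))² = ((30 - 2) + 8*(-5 + 16))² = (28 + 8*11)² = (28 + 88)² = 116² = 13456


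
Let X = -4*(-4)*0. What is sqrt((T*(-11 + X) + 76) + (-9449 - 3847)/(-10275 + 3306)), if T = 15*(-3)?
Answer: sqrt(3091599395)/2323 ≈ 23.935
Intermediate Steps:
X = 0 (X = 16*0 = 0)
T = -45
sqrt((T*(-11 + X) + 76) + (-9449 - 3847)/(-10275 + 3306)) = sqrt((-45*(-11 + 0) + 76) + (-9449 - 3847)/(-10275 + 3306)) = sqrt((-45*(-11) + 76) - 13296/(-6969)) = sqrt((495 + 76) - 13296*(-1/6969)) = sqrt(571 + 4432/2323) = sqrt(1330865/2323) = sqrt(3091599395)/2323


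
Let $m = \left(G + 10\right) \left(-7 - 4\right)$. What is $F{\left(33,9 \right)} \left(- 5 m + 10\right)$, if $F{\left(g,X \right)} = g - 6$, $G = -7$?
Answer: $4725$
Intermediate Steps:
$m = -33$ ($m = \left(-7 + 10\right) \left(-7 - 4\right) = 3 \left(-11\right) = -33$)
$F{\left(g,X \right)} = -6 + g$ ($F{\left(g,X \right)} = g - 6 = -6 + g$)
$F{\left(33,9 \right)} \left(- 5 m + 10\right) = \left(-6 + 33\right) \left(\left(-5\right) \left(-33\right) + 10\right) = 27 \left(165 + 10\right) = 27 \cdot 175 = 4725$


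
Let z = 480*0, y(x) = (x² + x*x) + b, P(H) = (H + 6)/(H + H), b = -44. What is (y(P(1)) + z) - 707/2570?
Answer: -25411/1285 ≈ -19.775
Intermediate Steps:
P(H) = (6 + H)/(2*H) (P(H) = (6 + H)/((2*H)) = (6 + H)*(1/(2*H)) = (6 + H)/(2*H))
y(x) = -44 + 2*x² (y(x) = (x² + x*x) - 44 = (x² + x²) - 44 = 2*x² - 44 = -44 + 2*x²)
z = 0
(y(P(1)) + z) - 707/2570 = ((-44 + 2*((½)*(6 + 1)/1)²) + 0) - 707/2570 = ((-44 + 2*((½)*1*7)²) + 0) - 707*1/2570 = ((-44 + 2*(7/2)²) + 0) - 707/2570 = ((-44 + 2*(49/4)) + 0) - 707/2570 = ((-44 + 49/2) + 0) - 707/2570 = (-39/2 + 0) - 707/2570 = -39/2 - 707/2570 = -25411/1285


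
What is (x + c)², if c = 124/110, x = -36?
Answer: 3678724/3025 ≈ 1216.1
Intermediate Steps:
c = 62/55 (c = 124*(1/110) = 62/55 ≈ 1.1273)
(x + c)² = (-36 + 62/55)² = (-1918/55)² = 3678724/3025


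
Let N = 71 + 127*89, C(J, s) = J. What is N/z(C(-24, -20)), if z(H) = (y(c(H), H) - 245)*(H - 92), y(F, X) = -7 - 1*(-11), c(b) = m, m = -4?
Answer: 5687/13978 ≈ 0.40685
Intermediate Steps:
c(b) = -4
y(F, X) = 4 (y(F, X) = -7 + 11 = 4)
z(H) = 22172 - 241*H (z(H) = (4 - 245)*(H - 92) = -241*(-92 + H) = 22172 - 241*H)
N = 11374 (N = 71 + 11303 = 11374)
N/z(C(-24, -20)) = 11374/(22172 - 241*(-24)) = 11374/(22172 + 5784) = 11374/27956 = 11374*(1/27956) = 5687/13978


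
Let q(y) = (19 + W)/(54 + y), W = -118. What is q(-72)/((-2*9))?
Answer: -11/36 ≈ -0.30556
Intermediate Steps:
q(y) = -99/(54 + y) (q(y) = (19 - 118)/(54 + y) = -99/(54 + y))
q(-72)/((-2*9)) = (-99/(54 - 72))/((-2*9)) = -99/(-18)/(-18) = -99*(-1/18)*(-1/18) = (11/2)*(-1/18) = -11/36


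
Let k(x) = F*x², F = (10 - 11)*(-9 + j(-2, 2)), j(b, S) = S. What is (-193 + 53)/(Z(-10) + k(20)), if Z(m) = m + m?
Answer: -7/139 ≈ -0.050360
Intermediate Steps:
Z(m) = 2*m
F = 7 (F = (10 - 11)*(-9 + 2) = -1*(-7) = 7)
k(x) = 7*x²
(-193 + 53)/(Z(-10) + k(20)) = (-193 + 53)/(2*(-10) + 7*20²) = -140/(-20 + 7*400) = -140/(-20 + 2800) = -140/2780 = -140*1/2780 = -7/139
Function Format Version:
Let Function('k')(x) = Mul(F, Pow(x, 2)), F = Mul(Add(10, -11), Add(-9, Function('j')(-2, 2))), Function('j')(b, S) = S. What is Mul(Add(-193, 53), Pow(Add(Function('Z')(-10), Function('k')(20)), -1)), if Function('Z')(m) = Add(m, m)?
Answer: Rational(-7, 139) ≈ -0.050360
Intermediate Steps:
Function('Z')(m) = Mul(2, m)
F = 7 (F = Mul(Add(10, -11), Add(-9, 2)) = Mul(-1, -7) = 7)
Function('k')(x) = Mul(7, Pow(x, 2))
Mul(Add(-193, 53), Pow(Add(Function('Z')(-10), Function('k')(20)), -1)) = Mul(Add(-193, 53), Pow(Add(Mul(2, -10), Mul(7, Pow(20, 2))), -1)) = Mul(-140, Pow(Add(-20, Mul(7, 400)), -1)) = Mul(-140, Pow(Add(-20, 2800), -1)) = Mul(-140, Pow(2780, -1)) = Mul(-140, Rational(1, 2780)) = Rational(-7, 139)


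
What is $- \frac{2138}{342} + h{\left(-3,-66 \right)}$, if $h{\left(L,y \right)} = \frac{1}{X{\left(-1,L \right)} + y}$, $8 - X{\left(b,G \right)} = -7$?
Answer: $- \frac{18230}{2907} \approx -6.2711$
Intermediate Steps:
$X{\left(b,G \right)} = 15$ ($X{\left(b,G \right)} = 8 - -7 = 8 + 7 = 15$)
$h{\left(L,y \right)} = \frac{1}{15 + y}$
$- \frac{2138}{342} + h{\left(-3,-66 \right)} = - \frac{2138}{342} + \frac{1}{15 - 66} = \left(-2138\right) \frac{1}{342} + \frac{1}{-51} = - \frac{1069}{171} - \frac{1}{51} = - \frac{18230}{2907}$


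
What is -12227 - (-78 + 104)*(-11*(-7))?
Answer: -14229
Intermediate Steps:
-12227 - (-78 + 104)*(-11*(-7)) = -12227 - 26*77 = -12227 - 1*2002 = -12227 - 2002 = -14229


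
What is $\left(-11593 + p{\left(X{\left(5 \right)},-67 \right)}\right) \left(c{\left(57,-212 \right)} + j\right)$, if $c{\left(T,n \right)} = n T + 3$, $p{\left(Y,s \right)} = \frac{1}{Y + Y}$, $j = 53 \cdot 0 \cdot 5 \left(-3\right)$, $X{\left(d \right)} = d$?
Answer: $\frac{1400538249}{10} \approx 1.4005 \cdot 10^{8}$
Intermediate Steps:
$j = 0$ ($j = 53 \cdot 0 \left(-3\right) = 53 \cdot 0 = 0$)
$p{\left(Y,s \right)} = \frac{1}{2 Y}$
$c{\left(T,n \right)} = 3 + T n$ ($c{\left(T,n \right)} = T n + 3 = 3 + T n$)
$\left(-11593 + p{\left(X{\left(5 \right)},-67 \right)}\right) \left(c{\left(57,-212 \right)} + j\right) = \left(-11593 + \frac{1}{2 \cdot 5}\right) \left(\left(3 + 57 \left(-212\right)\right) + 0\right) = \left(-11593 + \frac{1}{2} \cdot \frac{1}{5}\right) \left(\left(3 - 12084\right) + 0\right) = \left(-11593 + \frac{1}{10}\right) \left(-12081 + 0\right) = \left(- \frac{115929}{10}\right) \left(-12081\right) = \frac{1400538249}{10}$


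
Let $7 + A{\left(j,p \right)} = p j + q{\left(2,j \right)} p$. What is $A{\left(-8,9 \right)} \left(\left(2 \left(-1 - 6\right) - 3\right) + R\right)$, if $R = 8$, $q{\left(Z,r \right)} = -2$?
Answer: $873$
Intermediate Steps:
$A{\left(j,p \right)} = -7 - 2 p + j p$ ($A{\left(j,p \right)} = -7 + \left(p j - 2 p\right) = -7 + \left(j p - 2 p\right) = -7 + \left(- 2 p + j p\right) = -7 - 2 p + j p$)
$A{\left(-8,9 \right)} \left(\left(2 \left(-1 - 6\right) - 3\right) + R\right) = \left(-7 - 18 - 72\right) \left(\left(2 \left(-1 - 6\right) - 3\right) + 8\right) = - 97 \left(\left(2 \left(-7\right) - 3\right) + 8\right) = - 97 \left(\left(-14 - 3\right) + 8\right) = - 97 \left(-17 + 8\right) = \left(-97\right) \left(-9\right) = 873$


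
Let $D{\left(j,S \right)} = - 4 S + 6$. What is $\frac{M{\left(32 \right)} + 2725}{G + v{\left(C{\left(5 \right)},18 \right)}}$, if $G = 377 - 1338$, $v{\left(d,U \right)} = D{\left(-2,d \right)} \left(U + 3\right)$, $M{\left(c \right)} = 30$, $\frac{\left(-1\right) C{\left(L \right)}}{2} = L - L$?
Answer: $- \frac{551}{167} \approx -3.2994$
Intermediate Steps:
$C{\left(L \right)} = 0$ ($C{\left(L \right)} = - 2 \left(L - L\right) = \left(-2\right) 0 = 0$)
$D{\left(j,S \right)} = 6 - 4 S$
$v{\left(d,U \right)} = \left(3 + U\right) \left(6 - 4 d\right)$ ($v{\left(d,U \right)} = \left(6 - 4 d\right) \left(U + 3\right) = \left(6 - 4 d\right) \left(3 + U\right) = \left(3 + U\right) \left(6 - 4 d\right)$)
$G = -961$
$\frac{M{\left(32 \right)} + 2725}{G + v{\left(C{\left(5 \right)},18 \right)}} = \frac{30 + 2725}{-961 - 2 \left(-3 + 2 \cdot 0\right) \left(3 + 18\right)} = \frac{2755}{-961 - 2 \left(-3 + 0\right) 21} = \frac{2755}{-961 - \left(-6\right) 21} = \frac{2755}{-961 + 126} = \frac{2755}{-835} = 2755 \left(- \frac{1}{835}\right) = - \frac{551}{167}$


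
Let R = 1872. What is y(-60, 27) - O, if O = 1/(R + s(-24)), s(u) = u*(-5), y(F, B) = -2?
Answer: -3985/1992 ≈ -2.0005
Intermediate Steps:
s(u) = -5*u
O = 1/1992 (O = 1/(1872 - 5*(-24)) = 1/(1872 + 120) = 1/1992 ≈ 0.00050201)
y(-60, 27) - O = -2 - 1*1/1992 = -2 - 1/1992 = -3985/1992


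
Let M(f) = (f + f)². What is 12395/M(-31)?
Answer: 12395/3844 ≈ 3.2245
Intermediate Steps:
M(f) = 4*f² (M(f) = (2*f)² = 4*f²)
12395/M(-31) = 12395/((4*(-31)²)) = 12395/((4*961)) = 12395/3844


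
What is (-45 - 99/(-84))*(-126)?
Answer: 11043/2 ≈ 5521.5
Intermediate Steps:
(-45 - 99/(-84))*(-126) = (-45 - 99*(-1/84))*(-126) = (-45 + 33/28)*(-126) = -1227/28*(-126) = 11043/2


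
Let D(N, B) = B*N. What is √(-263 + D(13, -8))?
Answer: I*√367 ≈ 19.157*I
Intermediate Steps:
√(-263 + D(13, -8)) = √(-263 - 8*13) = √(-263 - 104) = √(-367) = I*√367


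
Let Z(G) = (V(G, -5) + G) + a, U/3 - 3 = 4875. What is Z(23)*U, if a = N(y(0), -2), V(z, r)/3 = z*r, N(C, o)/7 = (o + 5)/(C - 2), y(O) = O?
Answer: -4865805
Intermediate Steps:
U = 14634 (U = 9 + 3*4875 = 9 + 14625 = 14634)
N(C, o) = 7*(5 + o)/(-2 + C) (N(C, o) = 7*((o + 5)/(C - 2)) = 7*((5 + o)/(-2 + C)) = 7*(5 + o)/(-2 + C))
V(z, r) = 3*r*z (V(z, r) = 3*(z*r) = 3*(r*z) = 3*r*z)
a = -21/2 (a = 7*(5 - 2)/(-2 + 0) = 7*3/(-2) = 7*(-1/2)*3 = -21/2 ≈ -10.500)
Z(G) = -21/2 - 14*G (Z(G) = (3*(-5)*G + G) - 21/2 = (-15*G + G) - 21/2 = -14*G - 21/2 = -21/2 - 14*G)
Z(23)*U = (-21/2 - 14*23)*14634 = (-21/2 - 322)*14634 = -665/2*14634 = -4865805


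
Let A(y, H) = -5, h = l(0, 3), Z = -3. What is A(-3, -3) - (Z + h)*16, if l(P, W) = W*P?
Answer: 43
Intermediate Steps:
l(P, W) = P*W
h = 0 (h = 0*3 = 0)
A(-3, -3) - (Z + h)*16 = -5 - (-3 + 0)*16 = -5 - 1*(-3)*16 = -5 + 3*16 = -5 + 48 = 43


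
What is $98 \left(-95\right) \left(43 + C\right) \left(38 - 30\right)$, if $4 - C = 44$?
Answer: $-223440$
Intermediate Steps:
$C = -40$ ($C = 4 - 44 = -40$)
$98 \left(-95\right) \left(43 + C\right) \left(38 - 30\right) = 98 \left(-95\right) \left(43 - 40\right) \left(38 - 30\right) = - 9310 \cdot 3 \cdot 8 = \left(-9310\right) 24 = -223440$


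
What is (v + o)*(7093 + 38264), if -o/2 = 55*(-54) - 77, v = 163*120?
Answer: 1163588478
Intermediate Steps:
v = 19560
o = 6094 (o = -2*(55*(-54) - 77) = -2*(-2970 - 77) = -2*(-3047) = 6094)
(v + o)*(7093 + 38264) = (19560 + 6094)*(7093 + 38264) = 25654*45357 = 1163588478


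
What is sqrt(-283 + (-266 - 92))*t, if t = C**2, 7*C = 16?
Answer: 256*I*sqrt(641)/49 ≈ 132.27*I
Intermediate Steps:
C = 16/7 (C = (1/7)*16 = 16/7 ≈ 2.2857)
t = 256/49 (t = (16/7)**2 = 256/49 ≈ 5.2245)
sqrt(-283 + (-266 - 92))*t = sqrt(-283 + (-266 - 92))*(256/49) = sqrt(-283 - 358)*(256/49) = sqrt(-641)*(256/49) = (I*sqrt(641))*(256/49) = 256*I*sqrt(641)/49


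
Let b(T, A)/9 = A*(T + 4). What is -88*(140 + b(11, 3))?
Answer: -47960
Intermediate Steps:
b(T, A) = 9*A*(4 + T) (b(T, A) = 9*(A*(T + 4)) = 9*(A*(4 + T)) = 9*A*(4 + T))
-88*(140 + b(11, 3)) = -88*(140 + 9*3*(4 + 11)) = -88*(140 + 9*3*15) = -88*(140 + 405) = -88*545 = -47960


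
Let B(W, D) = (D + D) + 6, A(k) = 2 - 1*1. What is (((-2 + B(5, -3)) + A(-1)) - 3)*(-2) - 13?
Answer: -5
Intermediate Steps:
A(k) = 1 (A(k) = 2 - 1 = 1)
B(W, D) = 6 + 2*D (B(W, D) = 2*D + 6 = 6 + 2*D)
(((-2 + B(5, -3)) + A(-1)) - 3)*(-2) - 13 = (((-2 + (6 + 2*(-3))) + 1) - 3)*(-2) - 13 = (((-2 + (6 - 6)) + 1) - 3)*(-2) - 13 = (((-2 + 0) + 1) - 3)*(-2) - 13 = ((-2 + 1) - 3)*(-2) - 13 = (-1 - 3)*(-2) - 13 = -4*(-2) - 13 = 8 - 13 = -5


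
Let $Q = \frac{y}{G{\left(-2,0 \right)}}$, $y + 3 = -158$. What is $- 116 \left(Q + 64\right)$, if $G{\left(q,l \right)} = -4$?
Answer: $-12093$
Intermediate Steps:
$y = -161$ ($y = -3 - 158 = -161$)
$Q = \frac{161}{4}$ ($Q = - \frac{161}{-4} = \left(-161\right) \left(- \frac{1}{4}\right) = \frac{161}{4} \approx 40.25$)
$- 116 \left(Q + 64\right) = - 116 \left(\frac{161}{4} + 64\right) = \left(-116\right) \frac{417}{4} = -12093$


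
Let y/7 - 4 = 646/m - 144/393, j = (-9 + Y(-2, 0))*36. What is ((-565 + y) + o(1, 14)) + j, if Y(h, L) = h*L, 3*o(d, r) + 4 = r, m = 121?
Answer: -39129445/47553 ≈ -822.86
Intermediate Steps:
o(d, r) = -4/3 + r/3
Y(h, L) = L*h
j = -324 (j = (-9 + 0*(-2))*36 = (-9 + 0)*36 = -9*36 = -324)
y = 995554/15851 (y = 28 + 7*(646/121 - 144/393) = 28 + 7*(646*(1/121) - 144*1/393) = 28 + 7*(646/121 - 48/131) = 28 + 7*(78818/15851) = 28 + 551726/15851 = 995554/15851 ≈ 62.807)
((-565 + y) + o(1, 14)) + j = ((-565 + 995554/15851) + (-4/3 + (⅓)*14)) - 324 = (-7960261/15851 + (-4/3 + 14/3)) - 324 = (-7960261/15851 + 10/3) - 324 = -23722273/47553 - 324 = -39129445/47553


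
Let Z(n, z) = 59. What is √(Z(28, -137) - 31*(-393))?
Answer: √12242 ≈ 110.64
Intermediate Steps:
√(Z(28, -137) - 31*(-393)) = √(59 - 31*(-393)) = √(59 + 12183) = √12242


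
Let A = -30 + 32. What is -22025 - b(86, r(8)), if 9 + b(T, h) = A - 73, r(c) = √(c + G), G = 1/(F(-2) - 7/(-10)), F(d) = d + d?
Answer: -21945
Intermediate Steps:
F(d) = 2*d
A = 2
G = -10/33 (G = 1/(2*(-2) - 7/(-10)) = 1/(-4 - 7*(-⅒)) = 1/(-4 + 7/10) = 1/(-33/10) = -10/33 ≈ -0.30303)
r(c) = √(-10/33 + c) (r(c) = √(c - 10/33) = √(-10/33 + c))
b(T, h) = -80 (b(T, h) = -9 + (2 - 73) = -9 - 71 = -80)
-22025 - b(86, r(8)) = -22025 - 1*(-80) = -22025 + 80 = -21945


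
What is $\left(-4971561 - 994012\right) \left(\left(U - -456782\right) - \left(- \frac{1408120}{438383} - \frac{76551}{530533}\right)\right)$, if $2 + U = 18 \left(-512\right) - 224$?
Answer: $- \frac{620667869551354740594969}{232576648139} \approx -2.6687 \cdot 10^{12}$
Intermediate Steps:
$U = -9442$ ($U = -2 + \left(18 \left(-512\right) - 224\right) = -2 - 9440 = -9442$)
$\left(-4971561 - 994012\right) \left(\left(U - -456782\right) - \left(- \frac{1408120}{438383} - \frac{76551}{530533}\right)\right) = \left(-4971561 - 994012\right) \left(\left(-9442 - -456782\right) - \left(- \frac{1408120}{438383} - \frac{76551}{530533}\right)\right) = - 5965573 \left(\left(-9442 + 456782\right) - - \frac{780612784993}{232576648139}\right) = - 5965573 \left(447340 + \left(\frac{76551}{530533} + \frac{1408120}{438383}\right)\right) = - 5965573 \left(447340 + \frac{780612784993}{232576648139}\right) = \left(-5965573\right) \frac{104041618391285253}{232576648139} = - \frac{620667869551354740594969}{232576648139}$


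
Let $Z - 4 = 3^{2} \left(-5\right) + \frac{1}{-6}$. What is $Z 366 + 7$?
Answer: $-15060$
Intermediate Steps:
$Z = - \frac{247}{6}$ ($Z = 4 + \left(3^{2} \left(-5\right) + \frac{1}{-6}\right) = 4 + \left(9 \left(-5\right) - \frac{1}{6}\right) = 4 - \frac{271}{6} = - \frac{247}{6} \approx -41.167$)
$Z 366 + 7 = \left(- \frac{247}{6}\right) 366 + 7 = -15067 + 7 = -15060$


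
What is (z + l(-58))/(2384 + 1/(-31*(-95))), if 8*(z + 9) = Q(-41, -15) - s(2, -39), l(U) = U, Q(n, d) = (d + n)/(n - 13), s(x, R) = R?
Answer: -5633785/216644328 ≈ -0.026005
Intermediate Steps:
Q(n, d) = (d + n)/(-13 + n)
z = -863/216 (z = -9 + ((-15 - 41)/(-13 - 41) - 1*(-39))/8 = -9 + (-56/(-54) + 39)/8 = -9 + (-1/54*(-56) + 39)/8 = -9 + (28/27 + 39)/8 = -9 + (⅛)*(1081/27) = -9 + 1081/216 = -863/216 ≈ -3.9954)
(z + l(-58))/(2384 + 1/(-31*(-95))) = (-863/216 - 58)/(2384 + 1/(-31*(-95))) = -13391/(216*(2384 + 1/2945)) = -13391/(216*7020881/2945) = -13391/216*2945/7020881 = -5633785/216644328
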